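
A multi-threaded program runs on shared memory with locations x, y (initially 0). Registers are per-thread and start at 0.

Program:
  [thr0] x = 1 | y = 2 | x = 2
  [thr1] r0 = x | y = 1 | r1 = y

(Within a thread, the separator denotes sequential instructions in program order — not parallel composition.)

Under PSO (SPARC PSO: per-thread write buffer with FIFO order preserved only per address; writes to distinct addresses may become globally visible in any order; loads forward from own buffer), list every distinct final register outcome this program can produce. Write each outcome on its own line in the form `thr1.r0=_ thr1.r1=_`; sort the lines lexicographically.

thr1.r0=0 thr1.r1=1
thr1.r0=0 thr1.r1=2
thr1.r0=1 thr1.r1=1
thr1.r0=1 thr1.r1=2
thr1.r0=2 thr1.r1=1
thr1.r0=2 thr1.r1=2

outcome vector order: (thr1.r0,thr1.r1)
|PSO outcomes| = 6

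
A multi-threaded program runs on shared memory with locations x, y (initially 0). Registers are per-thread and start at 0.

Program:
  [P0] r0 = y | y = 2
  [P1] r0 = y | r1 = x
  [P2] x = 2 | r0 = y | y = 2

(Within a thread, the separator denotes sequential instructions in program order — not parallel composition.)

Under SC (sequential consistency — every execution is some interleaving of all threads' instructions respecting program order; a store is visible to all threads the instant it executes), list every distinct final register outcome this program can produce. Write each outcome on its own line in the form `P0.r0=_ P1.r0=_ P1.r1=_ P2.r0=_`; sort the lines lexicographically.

P0.r0=0 P1.r0=0 P1.r1=0 P2.r0=0
P0.r0=0 P1.r0=0 P1.r1=0 P2.r0=2
P0.r0=0 P1.r0=0 P1.r1=2 P2.r0=0
P0.r0=0 P1.r0=0 P1.r1=2 P2.r0=2
P0.r0=0 P1.r0=2 P1.r1=0 P2.r0=2
P0.r0=0 P1.r0=2 P1.r1=2 P2.r0=0
P0.r0=0 P1.r0=2 P1.r1=2 P2.r0=2
P0.r0=2 P1.r0=0 P1.r1=0 P2.r0=0
P0.r0=2 P1.r0=0 P1.r1=2 P2.r0=0
P0.r0=2 P1.r0=2 P1.r1=2 P2.r0=0

outcome vector order: (P0.r0,P1.r0,P1.r1,P2.r0)
|SC outcomes| = 10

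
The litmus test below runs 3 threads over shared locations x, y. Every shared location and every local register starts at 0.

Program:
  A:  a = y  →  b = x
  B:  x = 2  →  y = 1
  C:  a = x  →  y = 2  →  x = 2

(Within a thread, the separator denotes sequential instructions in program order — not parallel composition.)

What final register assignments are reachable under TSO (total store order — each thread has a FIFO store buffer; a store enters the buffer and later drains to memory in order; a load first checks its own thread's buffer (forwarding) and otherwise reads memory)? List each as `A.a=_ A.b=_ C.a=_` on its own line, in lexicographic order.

outcome vector order: (A.a,A.b,C.a)
|TSO outcomes| = 9

A.a=0 A.b=0 C.a=0
A.a=0 A.b=0 C.a=2
A.a=0 A.b=2 C.a=0
A.a=0 A.b=2 C.a=2
A.a=1 A.b=2 C.a=0
A.a=1 A.b=2 C.a=2
A.a=2 A.b=0 C.a=0
A.a=2 A.b=2 C.a=0
A.a=2 A.b=2 C.a=2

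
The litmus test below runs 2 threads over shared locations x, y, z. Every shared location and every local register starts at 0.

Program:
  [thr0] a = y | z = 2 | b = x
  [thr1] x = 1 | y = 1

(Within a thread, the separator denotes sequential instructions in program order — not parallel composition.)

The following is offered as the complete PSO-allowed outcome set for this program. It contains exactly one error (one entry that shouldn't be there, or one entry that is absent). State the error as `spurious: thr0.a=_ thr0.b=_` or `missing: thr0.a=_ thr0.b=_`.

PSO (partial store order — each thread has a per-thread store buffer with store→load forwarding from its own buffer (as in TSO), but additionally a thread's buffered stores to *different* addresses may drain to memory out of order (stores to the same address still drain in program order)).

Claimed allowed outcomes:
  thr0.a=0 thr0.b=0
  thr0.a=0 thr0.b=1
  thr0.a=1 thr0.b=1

outcome vector order: (thr0.a,thr0.b)
[PSO] allowed = {(0,0) (0,1) (1,0) (1,1)}
PSO∖claimed = {(1,0)}

missing: thr0.a=1 thr0.b=0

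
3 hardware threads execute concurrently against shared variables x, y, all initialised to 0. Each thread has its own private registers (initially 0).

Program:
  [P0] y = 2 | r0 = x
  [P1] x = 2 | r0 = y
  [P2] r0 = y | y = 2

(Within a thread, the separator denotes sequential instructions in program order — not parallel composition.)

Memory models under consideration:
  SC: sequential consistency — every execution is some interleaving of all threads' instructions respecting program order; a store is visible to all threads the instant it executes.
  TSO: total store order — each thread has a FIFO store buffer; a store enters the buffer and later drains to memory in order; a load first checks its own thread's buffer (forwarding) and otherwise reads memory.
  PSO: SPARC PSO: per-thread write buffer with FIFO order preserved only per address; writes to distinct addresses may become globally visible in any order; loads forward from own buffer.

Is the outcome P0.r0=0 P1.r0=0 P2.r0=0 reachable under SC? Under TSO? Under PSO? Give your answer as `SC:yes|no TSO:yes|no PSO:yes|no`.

outcome vector order: (P0.r0,P1.r0,P2.r0)
SC (6): 020; 022; 200; 202; 220; 222
TSO (8): 000; 002; 020; 022; 200; 202; 220; 222
PSO (8): 000; 002; 020; 022; 200; 202; 220; 222
target 000 ∈ {TSO,PSO}

SC:no TSO:yes PSO:yes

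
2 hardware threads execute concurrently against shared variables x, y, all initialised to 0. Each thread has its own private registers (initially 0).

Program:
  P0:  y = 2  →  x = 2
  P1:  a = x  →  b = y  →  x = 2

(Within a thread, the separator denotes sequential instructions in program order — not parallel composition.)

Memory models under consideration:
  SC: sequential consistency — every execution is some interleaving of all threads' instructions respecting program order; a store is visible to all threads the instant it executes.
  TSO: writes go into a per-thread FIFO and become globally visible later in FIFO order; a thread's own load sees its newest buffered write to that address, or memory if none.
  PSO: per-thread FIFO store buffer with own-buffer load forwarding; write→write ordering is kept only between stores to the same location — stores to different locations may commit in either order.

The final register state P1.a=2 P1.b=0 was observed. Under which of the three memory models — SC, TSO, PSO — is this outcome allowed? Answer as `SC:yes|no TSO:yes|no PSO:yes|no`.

SC:no TSO:no PSO:yes

outcome vector order: (P1.a,P1.b)
SC: 3 outcomes — {0/0 0/2 2/2}
TSO: 3 outcomes — {0/0 0/2 2/2}
PSO: 4 outcomes — {0/0 0/2 2/0 2/2}
target 2/0 ∈ {PSO}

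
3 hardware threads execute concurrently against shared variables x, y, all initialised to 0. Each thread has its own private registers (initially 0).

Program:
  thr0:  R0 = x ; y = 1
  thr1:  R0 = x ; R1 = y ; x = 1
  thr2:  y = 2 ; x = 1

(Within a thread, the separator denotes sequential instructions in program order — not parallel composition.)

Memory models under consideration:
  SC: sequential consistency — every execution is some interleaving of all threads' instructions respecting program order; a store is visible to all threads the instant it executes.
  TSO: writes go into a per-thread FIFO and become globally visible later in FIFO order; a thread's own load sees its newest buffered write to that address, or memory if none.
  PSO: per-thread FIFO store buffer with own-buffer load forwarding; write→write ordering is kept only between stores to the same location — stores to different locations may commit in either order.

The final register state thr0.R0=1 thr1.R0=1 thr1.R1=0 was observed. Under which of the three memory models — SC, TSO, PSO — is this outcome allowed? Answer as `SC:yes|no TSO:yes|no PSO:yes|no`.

SC:no TSO:no PSO:yes

outcome vector order: (thr0.R0,thr1.R0,thr1.R1)
[SC] allowed = {0/0/0, 0/0/1, 0/0/2, 0/1/1, 0/1/2, 1/0/0, 1/0/1, 1/0/2, 1/1/1, 1/1/2}
[TSO] allowed = {0/0/0, 0/0/1, 0/0/2, 0/1/1, 0/1/2, 1/0/0, 1/0/1, 1/0/2, 1/1/1, 1/1/2}
[PSO] allowed = {0/0/0, 0/0/1, 0/0/2, 0/1/0, 0/1/1, 0/1/2, 1/0/0, 1/0/1, 1/0/2, 1/1/0, 1/1/1, 1/1/2}
target 1/1/0 ∈ {PSO}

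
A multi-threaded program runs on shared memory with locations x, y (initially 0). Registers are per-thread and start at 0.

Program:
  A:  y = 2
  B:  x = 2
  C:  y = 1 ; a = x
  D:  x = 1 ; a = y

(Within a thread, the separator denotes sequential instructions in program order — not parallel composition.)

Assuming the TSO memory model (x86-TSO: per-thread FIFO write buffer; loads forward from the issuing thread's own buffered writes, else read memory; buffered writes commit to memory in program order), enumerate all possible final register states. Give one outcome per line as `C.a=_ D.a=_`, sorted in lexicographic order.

outcome vector order: (C.a,D.a)
|TSO outcomes| = 9

C.a=0 D.a=0
C.a=0 D.a=1
C.a=0 D.a=2
C.a=1 D.a=0
C.a=1 D.a=1
C.a=1 D.a=2
C.a=2 D.a=0
C.a=2 D.a=1
C.a=2 D.a=2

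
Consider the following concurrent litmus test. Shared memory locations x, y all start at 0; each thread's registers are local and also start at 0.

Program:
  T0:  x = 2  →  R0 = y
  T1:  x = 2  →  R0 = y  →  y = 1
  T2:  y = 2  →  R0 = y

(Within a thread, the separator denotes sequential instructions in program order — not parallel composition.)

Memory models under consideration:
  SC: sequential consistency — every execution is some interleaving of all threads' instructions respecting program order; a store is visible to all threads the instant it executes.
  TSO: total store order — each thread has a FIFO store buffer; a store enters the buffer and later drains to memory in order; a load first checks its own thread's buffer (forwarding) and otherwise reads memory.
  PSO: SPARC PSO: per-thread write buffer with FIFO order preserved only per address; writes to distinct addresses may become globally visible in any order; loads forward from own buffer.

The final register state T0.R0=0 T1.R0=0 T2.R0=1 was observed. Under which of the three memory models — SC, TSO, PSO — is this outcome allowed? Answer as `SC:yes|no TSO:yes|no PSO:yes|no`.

outcome vector order: (T0.R0,T1.R0,T2.R0)
[SC] allowed = {0/0/1 0/0/2 0/2/1 0/2/2 1/0/1 1/0/2 1/2/1 1/2/2 2/0/1 2/0/2 2/2/1 2/2/2}
[TSO] allowed = {0/0/1 0/0/2 0/2/1 0/2/2 1/0/1 1/0/2 1/2/1 1/2/2 2/0/1 2/0/2 2/2/1 2/2/2}
[PSO] allowed = {0/0/1 0/0/2 0/2/1 0/2/2 1/0/1 1/0/2 1/2/1 1/2/2 2/0/1 2/0/2 2/2/1 2/2/2}
target 0/0/1 ∈ {SC,TSO,PSO}

SC:yes TSO:yes PSO:yes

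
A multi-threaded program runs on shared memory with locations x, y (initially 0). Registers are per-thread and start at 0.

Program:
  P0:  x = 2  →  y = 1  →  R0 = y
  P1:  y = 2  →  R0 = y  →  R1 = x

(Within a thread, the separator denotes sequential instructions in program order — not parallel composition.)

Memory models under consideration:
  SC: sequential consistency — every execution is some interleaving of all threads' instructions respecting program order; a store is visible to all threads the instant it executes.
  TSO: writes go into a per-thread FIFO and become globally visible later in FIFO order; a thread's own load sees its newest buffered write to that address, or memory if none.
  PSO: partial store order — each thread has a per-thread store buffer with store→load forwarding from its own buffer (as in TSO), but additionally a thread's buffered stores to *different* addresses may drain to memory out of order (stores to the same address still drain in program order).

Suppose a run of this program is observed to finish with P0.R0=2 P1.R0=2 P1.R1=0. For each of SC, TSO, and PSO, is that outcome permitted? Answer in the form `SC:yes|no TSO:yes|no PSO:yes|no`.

outcome vector order: (P0.R0,P1.R0,P1.R1)
[SC] allowed = {<1 1 2> <1 2 0> <1 2 2> <2 2 2>}
[TSO] allowed = {<1 1 2> <1 2 0> <1 2 2> <2 2 0> <2 2 2>}
[PSO] allowed = {<1 1 0> <1 1 2> <1 2 0> <1 2 2> <2 2 0> <2 2 2>}
target <2 2 0> ∈ {TSO,PSO}

SC:no TSO:yes PSO:yes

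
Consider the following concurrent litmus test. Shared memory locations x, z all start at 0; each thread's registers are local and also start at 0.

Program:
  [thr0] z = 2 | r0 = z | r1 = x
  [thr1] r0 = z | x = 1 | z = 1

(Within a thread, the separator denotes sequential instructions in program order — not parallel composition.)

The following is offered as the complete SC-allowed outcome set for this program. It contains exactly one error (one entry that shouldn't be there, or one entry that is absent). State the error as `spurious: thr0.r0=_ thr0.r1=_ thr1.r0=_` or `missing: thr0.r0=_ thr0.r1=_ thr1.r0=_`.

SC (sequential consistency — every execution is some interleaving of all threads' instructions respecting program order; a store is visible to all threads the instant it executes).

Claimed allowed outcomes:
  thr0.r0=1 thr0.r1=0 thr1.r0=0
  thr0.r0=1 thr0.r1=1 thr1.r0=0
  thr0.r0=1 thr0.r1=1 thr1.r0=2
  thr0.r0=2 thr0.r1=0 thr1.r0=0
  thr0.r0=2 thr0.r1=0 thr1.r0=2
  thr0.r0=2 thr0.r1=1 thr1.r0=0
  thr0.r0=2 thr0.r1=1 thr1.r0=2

outcome vector order: (thr0.r0,thr0.r1,thr1.r0)
[SC] allowed = {<1 1 0> <1 1 2> <2 0 0> <2 0 2> <2 1 0> <2 1 2>}
claimed∖SC = {<1 0 0>}

spurious: thr0.r0=1 thr0.r1=0 thr1.r0=0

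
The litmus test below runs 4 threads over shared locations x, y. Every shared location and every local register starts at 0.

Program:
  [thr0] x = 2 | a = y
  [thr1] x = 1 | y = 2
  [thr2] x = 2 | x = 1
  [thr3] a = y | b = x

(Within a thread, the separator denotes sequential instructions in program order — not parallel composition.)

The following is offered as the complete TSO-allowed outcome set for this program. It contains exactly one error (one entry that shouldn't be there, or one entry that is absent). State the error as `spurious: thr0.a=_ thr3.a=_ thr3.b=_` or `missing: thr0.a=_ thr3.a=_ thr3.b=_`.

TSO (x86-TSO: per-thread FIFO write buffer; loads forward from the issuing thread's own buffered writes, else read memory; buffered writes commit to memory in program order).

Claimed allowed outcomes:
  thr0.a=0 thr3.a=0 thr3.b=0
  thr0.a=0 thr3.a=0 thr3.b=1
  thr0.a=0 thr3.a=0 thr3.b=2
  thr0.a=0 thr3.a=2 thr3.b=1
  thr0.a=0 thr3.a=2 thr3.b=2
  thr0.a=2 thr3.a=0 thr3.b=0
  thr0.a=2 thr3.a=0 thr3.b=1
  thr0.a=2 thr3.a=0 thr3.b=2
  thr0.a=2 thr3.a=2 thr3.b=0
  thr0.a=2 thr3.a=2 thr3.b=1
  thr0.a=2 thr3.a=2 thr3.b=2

outcome vector order: (thr0.a,thr3.a,thr3.b)
TSO: 10 outcomes — {<0 0 0>, <0 0 1>, <0 0 2>, <0 2 1>, <0 2 2>, <2 0 0>, <2 0 1>, <2 0 2>, <2 2 1>, <2 2 2>}
claimed∖TSO = {<2 2 0>}

spurious: thr0.a=2 thr3.a=2 thr3.b=0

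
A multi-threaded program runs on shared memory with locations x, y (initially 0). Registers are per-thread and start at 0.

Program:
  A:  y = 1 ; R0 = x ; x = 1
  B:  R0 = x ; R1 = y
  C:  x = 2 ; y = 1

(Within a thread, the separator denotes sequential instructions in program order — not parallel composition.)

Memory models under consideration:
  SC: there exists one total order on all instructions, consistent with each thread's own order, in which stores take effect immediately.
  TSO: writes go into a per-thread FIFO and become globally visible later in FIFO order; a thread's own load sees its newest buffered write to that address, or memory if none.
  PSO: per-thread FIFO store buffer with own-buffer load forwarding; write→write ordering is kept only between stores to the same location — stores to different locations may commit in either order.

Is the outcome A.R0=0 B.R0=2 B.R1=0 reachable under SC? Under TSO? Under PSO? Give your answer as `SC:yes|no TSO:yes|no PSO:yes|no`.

outcome vector order: (A.R0,B.R0,B.R1)
SC: 9 outcomes — {000, 001, 011, 021, 200, 201, 211, 220, 221}
TSO: 10 outcomes — {000, 001, 011, 020, 021, 200, 201, 211, 220, 221}
PSO: 12 outcomes — {000, 001, 010, 011, 020, 021, 200, 201, 210, 211, 220, 221}
target 020 ∈ {TSO,PSO}

SC:no TSO:yes PSO:yes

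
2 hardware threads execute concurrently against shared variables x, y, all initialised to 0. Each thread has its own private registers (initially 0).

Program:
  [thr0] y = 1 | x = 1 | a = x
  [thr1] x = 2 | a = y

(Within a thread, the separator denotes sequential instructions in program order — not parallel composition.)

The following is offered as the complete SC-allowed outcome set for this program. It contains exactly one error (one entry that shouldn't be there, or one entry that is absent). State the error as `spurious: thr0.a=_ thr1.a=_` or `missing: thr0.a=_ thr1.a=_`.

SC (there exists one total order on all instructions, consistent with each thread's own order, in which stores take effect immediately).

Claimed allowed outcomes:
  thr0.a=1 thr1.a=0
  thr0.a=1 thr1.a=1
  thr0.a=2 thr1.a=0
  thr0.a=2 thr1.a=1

outcome vector order: (thr0.a,thr1.a)
[SC] allowed = {1/0; 1/1; 2/1}
claimed∖SC = {2/0}

spurious: thr0.a=2 thr1.a=0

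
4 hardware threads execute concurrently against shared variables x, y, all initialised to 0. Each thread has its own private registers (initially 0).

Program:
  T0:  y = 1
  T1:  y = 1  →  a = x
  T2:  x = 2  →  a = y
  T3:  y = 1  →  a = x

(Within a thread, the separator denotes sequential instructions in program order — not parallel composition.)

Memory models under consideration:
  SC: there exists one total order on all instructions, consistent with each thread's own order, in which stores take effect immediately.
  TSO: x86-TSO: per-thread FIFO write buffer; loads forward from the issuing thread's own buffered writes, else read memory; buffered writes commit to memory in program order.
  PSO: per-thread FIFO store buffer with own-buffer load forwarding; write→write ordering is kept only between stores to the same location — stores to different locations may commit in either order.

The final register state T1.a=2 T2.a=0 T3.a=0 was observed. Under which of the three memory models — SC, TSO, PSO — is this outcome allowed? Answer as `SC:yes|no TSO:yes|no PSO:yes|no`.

SC:no TSO:yes PSO:yes

outcome vector order: (T1.a,T2.a,T3.a)
SC (5): 0/1/0; 0/1/2; 2/0/2; 2/1/0; 2/1/2
TSO (8): 0/0/0; 0/0/2; 0/1/0; 0/1/2; 2/0/0; 2/0/2; 2/1/0; 2/1/2
PSO (8): 0/0/0; 0/0/2; 0/1/0; 0/1/2; 2/0/0; 2/0/2; 2/1/0; 2/1/2
target 2/0/0 ∈ {TSO,PSO}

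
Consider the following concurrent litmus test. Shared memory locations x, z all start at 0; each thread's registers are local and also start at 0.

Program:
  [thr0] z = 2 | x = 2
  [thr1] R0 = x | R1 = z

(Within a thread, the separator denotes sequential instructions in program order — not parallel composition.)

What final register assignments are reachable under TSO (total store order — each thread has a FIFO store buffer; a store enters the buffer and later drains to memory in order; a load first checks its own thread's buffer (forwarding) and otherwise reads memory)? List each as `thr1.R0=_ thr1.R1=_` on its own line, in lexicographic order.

thr1.R0=0 thr1.R1=0
thr1.R0=0 thr1.R1=2
thr1.R0=2 thr1.R1=2

outcome vector order: (thr1.R0,thr1.R1)
|TSO outcomes| = 3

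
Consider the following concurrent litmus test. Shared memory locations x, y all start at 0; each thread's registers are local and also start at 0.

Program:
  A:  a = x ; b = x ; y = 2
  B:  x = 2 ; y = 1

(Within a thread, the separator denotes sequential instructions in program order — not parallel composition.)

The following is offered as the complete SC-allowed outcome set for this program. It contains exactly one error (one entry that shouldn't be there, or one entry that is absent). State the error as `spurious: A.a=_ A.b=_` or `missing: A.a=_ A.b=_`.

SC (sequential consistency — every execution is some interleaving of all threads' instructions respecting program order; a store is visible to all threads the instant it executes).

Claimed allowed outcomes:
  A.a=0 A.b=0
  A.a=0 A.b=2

outcome vector order: (A.a,A.b)
SC: 3 outcomes — {<0 0> <0 2> <2 2>}
SC∖claimed = {<2 2>}

missing: A.a=2 A.b=2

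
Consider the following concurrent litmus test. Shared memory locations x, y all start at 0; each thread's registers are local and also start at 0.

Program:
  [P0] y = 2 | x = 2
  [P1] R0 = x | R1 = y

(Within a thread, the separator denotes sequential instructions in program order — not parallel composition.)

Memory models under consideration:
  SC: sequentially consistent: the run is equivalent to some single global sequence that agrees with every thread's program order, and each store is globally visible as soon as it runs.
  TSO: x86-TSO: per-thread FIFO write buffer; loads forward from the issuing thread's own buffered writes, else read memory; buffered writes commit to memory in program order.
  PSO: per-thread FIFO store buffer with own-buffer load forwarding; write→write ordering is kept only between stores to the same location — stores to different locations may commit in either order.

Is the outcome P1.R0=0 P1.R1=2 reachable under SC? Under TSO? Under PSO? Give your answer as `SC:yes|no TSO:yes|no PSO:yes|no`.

SC:yes TSO:yes PSO:yes

outcome vector order: (P1.R0,P1.R1)
SC: 3 outcomes — {00, 02, 22}
TSO: 3 outcomes — {00, 02, 22}
PSO: 4 outcomes — {00, 02, 20, 22}
target 02 ∈ {SC,TSO,PSO}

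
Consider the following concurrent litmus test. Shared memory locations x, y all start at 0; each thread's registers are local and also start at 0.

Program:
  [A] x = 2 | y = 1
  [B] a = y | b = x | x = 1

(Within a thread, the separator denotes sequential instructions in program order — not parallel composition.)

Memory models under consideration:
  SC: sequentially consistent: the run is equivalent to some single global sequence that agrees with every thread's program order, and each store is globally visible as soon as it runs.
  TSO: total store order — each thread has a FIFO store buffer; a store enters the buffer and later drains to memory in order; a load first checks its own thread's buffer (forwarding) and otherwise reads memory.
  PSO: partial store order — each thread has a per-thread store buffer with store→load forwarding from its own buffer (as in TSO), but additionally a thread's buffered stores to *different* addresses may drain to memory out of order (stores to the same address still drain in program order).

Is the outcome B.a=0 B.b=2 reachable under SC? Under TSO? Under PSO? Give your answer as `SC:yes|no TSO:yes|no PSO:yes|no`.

SC:yes TSO:yes PSO:yes

outcome vector order: (B.a,B.b)
[SC] allowed = {00, 02, 12}
[TSO] allowed = {00, 02, 12}
[PSO] allowed = {00, 02, 10, 12}
target 02 ∈ {SC,TSO,PSO}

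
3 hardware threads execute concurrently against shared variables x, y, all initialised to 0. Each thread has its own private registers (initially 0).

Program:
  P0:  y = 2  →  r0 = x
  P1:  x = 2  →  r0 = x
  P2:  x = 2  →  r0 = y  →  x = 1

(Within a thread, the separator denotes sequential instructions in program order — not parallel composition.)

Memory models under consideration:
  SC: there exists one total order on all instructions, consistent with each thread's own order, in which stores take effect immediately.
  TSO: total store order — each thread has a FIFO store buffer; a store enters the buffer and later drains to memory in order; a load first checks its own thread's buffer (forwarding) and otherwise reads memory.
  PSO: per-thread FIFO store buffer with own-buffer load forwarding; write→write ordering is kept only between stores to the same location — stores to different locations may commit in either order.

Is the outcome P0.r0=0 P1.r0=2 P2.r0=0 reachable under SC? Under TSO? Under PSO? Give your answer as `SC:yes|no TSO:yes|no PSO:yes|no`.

outcome vector order: (P0.r0,P1.r0,P2.r0)
SC: 10 outcomes — {0/1/2; 0/2/2; 1/1/0; 1/1/2; 1/2/0; 1/2/2; 2/1/0; 2/1/2; 2/2/0; 2/2/2}
TSO: 12 outcomes — {0/1/0; 0/1/2; 0/2/0; 0/2/2; 1/1/0; 1/1/2; 1/2/0; 1/2/2; 2/1/0; 2/1/2; 2/2/0; 2/2/2}
PSO: 12 outcomes — {0/1/0; 0/1/2; 0/2/0; 0/2/2; 1/1/0; 1/1/2; 1/2/0; 1/2/2; 2/1/0; 2/1/2; 2/2/0; 2/2/2}
target 0/2/0 ∈ {TSO,PSO}

SC:no TSO:yes PSO:yes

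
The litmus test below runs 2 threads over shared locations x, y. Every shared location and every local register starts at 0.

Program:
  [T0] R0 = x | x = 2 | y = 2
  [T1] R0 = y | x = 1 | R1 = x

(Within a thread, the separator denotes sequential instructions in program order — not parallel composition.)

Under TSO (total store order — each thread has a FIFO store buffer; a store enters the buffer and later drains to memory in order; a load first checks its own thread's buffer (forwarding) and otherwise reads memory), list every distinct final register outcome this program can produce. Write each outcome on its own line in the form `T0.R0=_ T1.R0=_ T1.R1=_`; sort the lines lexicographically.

T0.R0=0 T1.R0=0 T1.R1=1
T0.R0=0 T1.R0=0 T1.R1=2
T0.R0=0 T1.R0=2 T1.R1=1
T0.R0=1 T1.R0=0 T1.R1=1
T0.R0=1 T1.R0=0 T1.R1=2

outcome vector order: (T0.R0,T1.R0,T1.R1)
|TSO outcomes| = 5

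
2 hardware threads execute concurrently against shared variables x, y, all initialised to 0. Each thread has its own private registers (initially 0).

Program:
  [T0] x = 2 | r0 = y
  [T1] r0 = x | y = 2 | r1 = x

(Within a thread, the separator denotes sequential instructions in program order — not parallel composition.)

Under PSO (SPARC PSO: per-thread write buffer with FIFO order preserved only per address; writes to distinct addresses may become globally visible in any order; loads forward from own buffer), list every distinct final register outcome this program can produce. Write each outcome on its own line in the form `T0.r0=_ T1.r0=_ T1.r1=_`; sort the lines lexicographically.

T0.r0=0 T1.r0=0 T1.r1=0
T0.r0=0 T1.r0=0 T1.r1=2
T0.r0=0 T1.r0=2 T1.r1=2
T0.r0=2 T1.r0=0 T1.r1=0
T0.r0=2 T1.r0=0 T1.r1=2
T0.r0=2 T1.r0=2 T1.r1=2

outcome vector order: (T0.r0,T1.r0,T1.r1)
|PSO outcomes| = 6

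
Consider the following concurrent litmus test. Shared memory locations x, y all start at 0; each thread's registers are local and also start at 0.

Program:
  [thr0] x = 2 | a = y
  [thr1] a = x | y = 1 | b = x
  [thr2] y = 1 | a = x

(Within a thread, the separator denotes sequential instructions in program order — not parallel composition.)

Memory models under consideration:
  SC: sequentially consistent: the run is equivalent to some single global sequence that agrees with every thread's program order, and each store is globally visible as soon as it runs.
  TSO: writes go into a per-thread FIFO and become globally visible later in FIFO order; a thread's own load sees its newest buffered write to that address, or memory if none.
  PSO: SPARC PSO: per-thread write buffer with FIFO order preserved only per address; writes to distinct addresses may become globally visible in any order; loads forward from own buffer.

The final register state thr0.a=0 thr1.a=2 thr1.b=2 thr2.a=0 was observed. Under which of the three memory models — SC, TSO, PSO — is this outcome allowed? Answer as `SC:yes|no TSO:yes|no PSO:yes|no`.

SC:no TSO:yes PSO:yes

outcome vector order: (thr0.a,thr1.a,thr1.b,thr2.a)
under SC → (0,0,2,2) (0,2,2,2) (1,0,0,0) (1,0,0,2) (1,0,2,0) (1,0,2,2) (1,2,2,0) (1,2,2,2)
under TSO → (0,0,0,0) (0,0,0,2) (0,0,2,0) (0,0,2,2) (0,2,2,0) (0,2,2,2) (1,0,0,0) (1,0,0,2) (1,0,2,0) (1,0,2,2) (1,2,2,0) (1,2,2,2)
under PSO → (0,0,0,0) (0,0,0,2) (0,0,2,0) (0,0,2,2) (0,2,2,0) (0,2,2,2) (1,0,0,0) (1,0,0,2) (1,0,2,0) (1,0,2,2) (1,2,2,0) (1,2,2,2)
target (0,2,2,0) ∈ {TSO,PSO}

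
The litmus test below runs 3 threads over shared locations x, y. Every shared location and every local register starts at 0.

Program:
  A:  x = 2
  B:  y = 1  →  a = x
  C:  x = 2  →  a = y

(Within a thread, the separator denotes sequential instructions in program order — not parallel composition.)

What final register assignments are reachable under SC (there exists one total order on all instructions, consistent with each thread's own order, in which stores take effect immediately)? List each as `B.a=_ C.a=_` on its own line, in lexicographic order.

B.a=0 C.a=1
B.a=2 C.a=0
B.a=2 C.a=1

outcome vector order: (B.a,C.a)
|SC outcomes| = 3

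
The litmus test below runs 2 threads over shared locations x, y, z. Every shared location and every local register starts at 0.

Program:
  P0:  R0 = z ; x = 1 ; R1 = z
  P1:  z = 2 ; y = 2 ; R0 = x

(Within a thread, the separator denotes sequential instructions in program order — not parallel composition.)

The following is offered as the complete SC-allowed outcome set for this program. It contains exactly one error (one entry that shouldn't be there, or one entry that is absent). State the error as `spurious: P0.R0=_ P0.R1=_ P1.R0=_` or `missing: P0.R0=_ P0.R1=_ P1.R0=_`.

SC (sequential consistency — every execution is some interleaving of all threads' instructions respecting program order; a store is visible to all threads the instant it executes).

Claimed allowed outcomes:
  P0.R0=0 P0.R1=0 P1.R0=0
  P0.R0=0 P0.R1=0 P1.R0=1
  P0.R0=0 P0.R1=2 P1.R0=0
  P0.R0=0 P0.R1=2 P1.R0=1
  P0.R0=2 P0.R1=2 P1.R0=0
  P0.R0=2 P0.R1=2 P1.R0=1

outcome vector order: (P0.R0,P0.R1,P1.R0)
under SC → 001, 020, 021, 220, 221
claimed∖SC = {000}

spurious: P0.R0=0 P0.R1=0 P1.R0=0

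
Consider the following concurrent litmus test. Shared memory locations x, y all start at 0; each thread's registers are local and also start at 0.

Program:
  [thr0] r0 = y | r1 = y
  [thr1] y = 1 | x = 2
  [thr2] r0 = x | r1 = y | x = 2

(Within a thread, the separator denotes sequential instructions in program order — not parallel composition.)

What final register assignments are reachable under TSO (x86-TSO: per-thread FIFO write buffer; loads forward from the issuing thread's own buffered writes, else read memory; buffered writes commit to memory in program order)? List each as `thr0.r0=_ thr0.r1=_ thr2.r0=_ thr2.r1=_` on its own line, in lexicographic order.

outcome vector order: (thr0.r0,thr0.r1,thr2.r0,thr2.r1)
|TSO outcomes| = 9

thr0.r0=0 thr0.r1=0 thr2.r0=0 thr2.r1=0
thr0.r0=0 thr0.r1=0 thr2.r0=0 thr2.r1=1
thr0.r0=0 thr0.r1=0 thr2.r0=2 thr2.r1=1
thr0.r0=0 thr0.r1=1 thr2.r0=0 thr2.r1=0
thr0.r0=0 thr0.r1=1 thr2.r0=0 thr2.r1=1
thr0.r0=0 thr0.r1=1 thr2.r0=2 thr2.r1=1
thr0.r0=1 thr0.r1=1 thr2.r0=0 thr2.r1=0
thr0.r0=1 thr0.r1=1 thr2.r0=0 thr2.r1=1
thr0.r0=1 thr0.r1=1 thr2.r0=2 thr2.r1=1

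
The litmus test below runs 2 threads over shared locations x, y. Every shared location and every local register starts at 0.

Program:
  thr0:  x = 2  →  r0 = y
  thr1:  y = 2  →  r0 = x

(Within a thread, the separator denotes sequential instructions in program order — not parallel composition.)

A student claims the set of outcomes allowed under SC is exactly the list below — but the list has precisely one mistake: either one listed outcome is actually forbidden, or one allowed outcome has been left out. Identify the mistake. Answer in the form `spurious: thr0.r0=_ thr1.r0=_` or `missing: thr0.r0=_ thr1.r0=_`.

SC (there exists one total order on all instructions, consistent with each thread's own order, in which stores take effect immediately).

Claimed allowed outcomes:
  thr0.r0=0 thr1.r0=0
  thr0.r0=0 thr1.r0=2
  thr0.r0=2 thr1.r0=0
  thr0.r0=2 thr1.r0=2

spurious: thr0.r0=0 thr1.r0=0

outcome vector order: (thr0.r0,thr1.r0)
SC (3): 0/2; 2/0; 2/2
claimed∖SC = {0/0}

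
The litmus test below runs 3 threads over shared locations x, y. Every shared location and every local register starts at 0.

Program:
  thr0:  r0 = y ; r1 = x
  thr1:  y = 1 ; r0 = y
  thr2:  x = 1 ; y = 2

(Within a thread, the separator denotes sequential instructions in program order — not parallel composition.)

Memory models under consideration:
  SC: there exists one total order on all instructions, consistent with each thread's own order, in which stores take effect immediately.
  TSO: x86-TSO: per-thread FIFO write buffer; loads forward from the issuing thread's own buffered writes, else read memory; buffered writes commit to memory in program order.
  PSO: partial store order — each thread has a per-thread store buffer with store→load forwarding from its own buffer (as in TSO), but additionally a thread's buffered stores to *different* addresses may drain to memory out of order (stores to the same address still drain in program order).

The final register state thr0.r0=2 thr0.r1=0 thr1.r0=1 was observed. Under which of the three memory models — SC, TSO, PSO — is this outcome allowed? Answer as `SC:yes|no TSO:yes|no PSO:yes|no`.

SC:no TSO:no PSO:yes

outcome vector order: (thr0.r0,thr0.r1,thr1.r0)
[SC] allowed = {<0 0 1>, <0 0 2>, <0 1 1>, <0 1 2>, <1 0 1>, <1 0 2>, <1 1 1>, <1 1 2>, <2 1 1>, <2 1 2>}
[TSO] allowed = {<0 0 1>, <0 0 2>, <0 1 1>, <0 1 2>, <1 0 1>, <1 0 2>, <1 1 1>, <1 1 2>, <2 1 1>, <2 1 2>}
[PSO] allowed = {<0 0 1>, <0 0 2>, <0 1 1>, <0 1 2>, <1 0 1>, <1 0 2>, <1 1 1>, <1 1 2>, <2 0 1>, <2 0 2>, <2 1 1>, <2 1 2>}
target <2 0 1> ∈ {PSO}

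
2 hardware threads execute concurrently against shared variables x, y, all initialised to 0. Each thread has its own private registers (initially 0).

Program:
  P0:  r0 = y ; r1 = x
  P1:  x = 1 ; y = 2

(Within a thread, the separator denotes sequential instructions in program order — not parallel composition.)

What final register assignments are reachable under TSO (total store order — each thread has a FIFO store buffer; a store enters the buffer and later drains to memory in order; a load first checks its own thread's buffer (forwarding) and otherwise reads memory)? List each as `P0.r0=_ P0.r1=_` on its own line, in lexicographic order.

P0.r0=0 P0.r1=0
P0.r0=0 P0.r1=1
P0.r0=2 P0.r1=1

outcome vector order: (P0.r0,P0.r1)
|TSO outcomes| = 3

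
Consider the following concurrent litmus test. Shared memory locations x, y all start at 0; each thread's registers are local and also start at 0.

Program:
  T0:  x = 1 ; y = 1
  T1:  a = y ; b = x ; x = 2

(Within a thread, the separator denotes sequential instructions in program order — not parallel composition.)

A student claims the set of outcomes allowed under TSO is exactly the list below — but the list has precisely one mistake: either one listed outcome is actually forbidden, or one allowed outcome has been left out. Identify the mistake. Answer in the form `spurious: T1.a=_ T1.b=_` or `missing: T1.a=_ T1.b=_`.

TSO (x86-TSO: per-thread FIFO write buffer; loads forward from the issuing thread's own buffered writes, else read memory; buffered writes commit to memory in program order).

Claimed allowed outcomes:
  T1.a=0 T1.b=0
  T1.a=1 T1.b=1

missing: T1.a=0 T1.b=1

outcome vector order: (T1.a,T1.b)
under TSO → 00 01 11
TSO∖claimed = {01}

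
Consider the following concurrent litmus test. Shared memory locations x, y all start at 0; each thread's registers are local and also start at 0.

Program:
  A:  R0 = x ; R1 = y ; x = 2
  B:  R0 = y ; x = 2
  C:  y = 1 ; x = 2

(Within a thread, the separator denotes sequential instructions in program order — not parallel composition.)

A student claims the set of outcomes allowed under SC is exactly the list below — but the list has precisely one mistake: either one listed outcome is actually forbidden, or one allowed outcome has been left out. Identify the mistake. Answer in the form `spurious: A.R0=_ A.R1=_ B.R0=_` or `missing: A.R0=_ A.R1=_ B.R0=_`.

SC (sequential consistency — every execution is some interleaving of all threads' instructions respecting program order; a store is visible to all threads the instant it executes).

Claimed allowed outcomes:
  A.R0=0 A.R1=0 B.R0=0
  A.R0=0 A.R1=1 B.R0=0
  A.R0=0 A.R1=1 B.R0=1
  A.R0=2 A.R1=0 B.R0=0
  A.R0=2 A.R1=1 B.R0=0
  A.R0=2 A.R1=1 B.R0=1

missing: A.R0=0 A.R1=0 B.R0=1

outcome vector order: (A.R0,A.R1,B.R0)
under SC → 000 001 010 011 200 210 211
SC∖claimed = {001}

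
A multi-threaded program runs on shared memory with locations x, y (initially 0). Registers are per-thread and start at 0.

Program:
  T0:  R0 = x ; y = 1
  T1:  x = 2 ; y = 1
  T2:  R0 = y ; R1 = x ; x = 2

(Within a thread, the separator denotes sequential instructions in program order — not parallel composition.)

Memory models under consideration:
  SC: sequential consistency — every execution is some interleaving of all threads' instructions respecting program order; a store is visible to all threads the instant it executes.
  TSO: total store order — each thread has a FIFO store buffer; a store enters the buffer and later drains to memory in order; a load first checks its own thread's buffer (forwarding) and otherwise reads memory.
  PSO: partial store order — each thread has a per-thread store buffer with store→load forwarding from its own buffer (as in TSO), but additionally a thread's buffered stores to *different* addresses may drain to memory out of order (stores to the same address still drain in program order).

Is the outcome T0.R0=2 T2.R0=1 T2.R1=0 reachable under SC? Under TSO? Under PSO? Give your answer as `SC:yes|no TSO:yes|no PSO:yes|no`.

outcome vector order: (T0.R0,T2.R0,T2.R1)
[SC] allowed = {(0,0,0), (0,0,2), (0,1,0), (0,1,2), (2,0,0), (2,0,2), (2,1,2)}
[TSO] allowed = {(0,0,0), (0,0,2), (0,1,0), (0,1,2), (2,0,0), (2,0,2), (2,1,2)}
[PSO] allowed = {(0,0,0), (0,0,2), (0,1,0), (0,1,2), (2,0,0), (2,0,2), (2,1,0), (2,1,2)}
target (2,1,0) ∈ {PSO}

SC:no TSO:no PSO:yes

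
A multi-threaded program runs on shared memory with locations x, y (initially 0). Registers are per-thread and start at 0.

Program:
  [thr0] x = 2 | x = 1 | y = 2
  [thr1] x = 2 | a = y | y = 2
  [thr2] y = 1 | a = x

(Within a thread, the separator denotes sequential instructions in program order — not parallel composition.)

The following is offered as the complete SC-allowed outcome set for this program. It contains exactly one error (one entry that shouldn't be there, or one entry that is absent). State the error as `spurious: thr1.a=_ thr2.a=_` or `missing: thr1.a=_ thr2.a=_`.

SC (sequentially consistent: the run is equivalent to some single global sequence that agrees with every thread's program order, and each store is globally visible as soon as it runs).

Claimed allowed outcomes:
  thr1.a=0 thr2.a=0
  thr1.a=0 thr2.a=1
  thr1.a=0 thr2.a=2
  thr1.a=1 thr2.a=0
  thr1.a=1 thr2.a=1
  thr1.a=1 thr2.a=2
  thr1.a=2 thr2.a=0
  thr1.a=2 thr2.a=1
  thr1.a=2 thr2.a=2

spurious: thr1.a=0 thr2.a=0

outcome vector order: (thr1.a,thr2.a)
under SC → 01, 02, 10, 11, 12, 20, 21, 22
claimed∖SC = {00}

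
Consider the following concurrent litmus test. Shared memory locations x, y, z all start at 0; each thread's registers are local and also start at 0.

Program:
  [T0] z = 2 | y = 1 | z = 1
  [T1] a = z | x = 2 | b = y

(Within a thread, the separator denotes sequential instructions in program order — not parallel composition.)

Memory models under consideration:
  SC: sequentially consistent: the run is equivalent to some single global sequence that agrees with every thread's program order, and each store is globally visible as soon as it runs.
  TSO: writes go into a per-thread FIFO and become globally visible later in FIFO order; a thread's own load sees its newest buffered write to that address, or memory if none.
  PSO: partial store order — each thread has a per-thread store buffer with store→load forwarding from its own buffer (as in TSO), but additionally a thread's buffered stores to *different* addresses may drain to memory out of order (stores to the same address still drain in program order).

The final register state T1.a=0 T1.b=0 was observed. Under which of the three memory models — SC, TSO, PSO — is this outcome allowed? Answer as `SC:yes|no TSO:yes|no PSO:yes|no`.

SC:yes TSO:yes PSO:yes

outcome vector order: (T1.a,T1.b)
SC (5): 0/0, 0/1, 1/1, 2/0, 2/1
TSO (5): 0/0, 0/1, 1/1, 2/0, 2/1
PSO (6): 0/0, 0/1, 1/0, 1/1, 2/0, 2/1
target 0/0 ∈ {SC,TSO,PSO}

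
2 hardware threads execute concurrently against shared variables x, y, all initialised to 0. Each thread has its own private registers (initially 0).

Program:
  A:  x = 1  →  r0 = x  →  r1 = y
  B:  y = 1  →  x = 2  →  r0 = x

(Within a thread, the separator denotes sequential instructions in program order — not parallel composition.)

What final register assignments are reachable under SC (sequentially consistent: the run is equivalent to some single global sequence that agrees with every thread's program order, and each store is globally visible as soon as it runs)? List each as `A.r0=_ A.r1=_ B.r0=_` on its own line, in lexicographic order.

A.r0=1 A.r1=0 B.r0=2
A.r0=1 A.r1=1 B.r0=1
A.r0=1 A.r1=1 B.r0=2
A.r0=2 A.r1=1 B.r0=2

outcome vector order: (A.r0,A.r1,B.r0)
|SC outcomes| = 4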